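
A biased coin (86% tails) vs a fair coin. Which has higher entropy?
Fair coin

The fair coin is uniform (p=0.5), maximizing binary entropy at 1 bit. The biased coin has H(0.86) ≈ 0.584 bits — its outcome is more predictable, so its entropy is lower.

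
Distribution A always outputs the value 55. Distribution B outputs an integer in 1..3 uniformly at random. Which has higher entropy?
B

A is deterministic, so H(A) = 0. B is uniform over 3 outcomes, so H(B) = log₂(3) = 1.585 bits. Any distribution with genuine randomness has higher entropy than a deterministic one.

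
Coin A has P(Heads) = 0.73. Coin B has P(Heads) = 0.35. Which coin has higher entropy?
B

For binary distributions, entropy is maximized at p=0.5 and decreases as p moves toward 0 or 1.

H(A) = H(0.73) = 0.8415 bits
H(B) = H(0.35) = 0.9341 bits

Distribution B (p=0.35) is closer to uniform (p=0.5), so it has higher entropy.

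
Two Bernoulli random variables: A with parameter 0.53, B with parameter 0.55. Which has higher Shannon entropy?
A

For binary distributions, entropy is maximized at p=0.5 and decreases as p moves toward 0 or 1.

H(A) = H(0.53) = 0.9974 bits
H(B) = H(0.55) = 0.9928 bits

Distribution A (p=0.53) is closer to uniform (p=0.5), so it has higher entropy.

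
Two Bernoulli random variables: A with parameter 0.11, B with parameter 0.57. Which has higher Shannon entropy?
B

For binary distributions, entropy is maximized at p=0.5 and decreases as p moves toward 0 or 1.

H(A) = H(0.11) = 0.4999 bits
H(B) = H(0.57) = 0.9858 bits

Distribution B (p=0.57) is closer to uniform (p=0.5), so it has higher entropy.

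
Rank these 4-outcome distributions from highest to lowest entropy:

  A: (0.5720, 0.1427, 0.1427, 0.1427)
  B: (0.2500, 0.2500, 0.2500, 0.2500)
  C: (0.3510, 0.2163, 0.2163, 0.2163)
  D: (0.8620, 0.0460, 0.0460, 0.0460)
B > C > A > D

Key insight: Entropy is maximized by uniform distributions and minimized by concentrated distributions.

Entropies:
  H(A) = 1.6634 bits
  H(B) = 2.0000 bits
  H(C) = 1.9636 bits
  H(D) = 0.7977 bits

Ranking: B > C > A > D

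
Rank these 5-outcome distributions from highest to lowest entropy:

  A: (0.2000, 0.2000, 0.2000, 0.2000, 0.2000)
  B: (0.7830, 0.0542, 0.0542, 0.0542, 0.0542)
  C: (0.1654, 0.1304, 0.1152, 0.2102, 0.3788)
A > C > B

Key insight: Entropy is maximized by uniform distributions and minimized by concentrated distributions.

- Uniform distributions have maximum entropy log₂(5) = 2.3219 bits
- The more "peaked" or concentrated a distribution, the lower its entropy

Entropies:
  H(A) = 2.3219 bits
  H(B) = 1.1887 bits
  H(C) = 2.1753 bits

Ranking: A > C > B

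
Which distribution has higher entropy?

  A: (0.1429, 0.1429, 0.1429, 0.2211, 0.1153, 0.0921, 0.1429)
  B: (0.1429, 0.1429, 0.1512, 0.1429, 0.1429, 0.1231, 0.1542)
B

Both distributions are close to uniform, making this a harder comparison.

H(A) = 2.7619 bits
H(B) = 2.8043 bits

The distribution closer to uniform has higher entropy.
Answer: B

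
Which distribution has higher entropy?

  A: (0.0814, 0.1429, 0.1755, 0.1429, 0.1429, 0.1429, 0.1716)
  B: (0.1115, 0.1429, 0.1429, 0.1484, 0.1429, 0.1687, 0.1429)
B

Both distributions are close to uniform, making this a harder comparison.

H(A) = 2.7758 bits
H(B) = 2.7986 bits

The distribution closer to uniform has higher entropy.
Answer: B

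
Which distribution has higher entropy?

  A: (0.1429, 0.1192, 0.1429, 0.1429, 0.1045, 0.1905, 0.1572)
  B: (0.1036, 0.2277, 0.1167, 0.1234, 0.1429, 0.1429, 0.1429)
A

Both distributions are close to uniform, making this a harder comparison.

H(A) = 2.7848 bits
H(B) = 2.7624 bits

The distribution closer to uniform has higher entropy.
Answer: A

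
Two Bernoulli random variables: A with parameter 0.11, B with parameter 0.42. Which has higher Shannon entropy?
B

For binary distributions, entropy is maximized at p=0.5 and decreases as p moves toward 0 or 1.

H(A) = H(0.11) = 0.4999 bits
H(B) = H(0.42) = 0.9815 bits

Distribution B (p=0.42) is closer to uniform (p=0.5), so it has higher entropy.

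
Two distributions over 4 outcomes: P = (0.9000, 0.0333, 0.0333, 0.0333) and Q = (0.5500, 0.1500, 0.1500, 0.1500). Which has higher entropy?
Q

P is highly concentrated on one outcome (90%), making it nearly deterministic. Q spreads its mass more evenly (max 55%). The more spread-out distribution has higher entropy: H(P) ≈ 0.627 bits, H(Q) ≈ 1.706 bits.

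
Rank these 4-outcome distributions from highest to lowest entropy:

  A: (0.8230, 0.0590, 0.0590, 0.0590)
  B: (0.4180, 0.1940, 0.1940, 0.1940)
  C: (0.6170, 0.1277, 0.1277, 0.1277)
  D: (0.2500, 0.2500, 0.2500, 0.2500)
D > B > C > A

Key insight: Entropy is maximized by uniform distributions and minimized by concentrated distributions.

Entropies:
  H(A) = 0.9540 bits
  H(B) = 1.9030 bits
  H(C) = 1.5672 bits
  H(D) = 2.0000 bits

Ranking: D > B > C > A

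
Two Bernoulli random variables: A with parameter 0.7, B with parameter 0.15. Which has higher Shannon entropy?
A

For binary distributions, entropy is maximized at p=0.5 and decreases as p moves toward 0 or 1.

H(A) = H(0.7) = 0.8813 bits
H(B) = H(0.15) = 0.6098 bits

Distribution A (p=0.7) is closer to uniform (p=0.5), so it has higher entropy.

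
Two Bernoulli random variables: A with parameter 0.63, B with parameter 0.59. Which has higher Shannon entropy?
B

For binary distributions, entropy is maximized at p=0.5 and decreases as p moves toward 0 or 1.

H(A) = H(0.63) = 0.9507 bits
H(B) = H(0.59) = 0.9765 bits

Distribution B (p=0.59) is closer to uniform (p=0.5), so it has higher entropy.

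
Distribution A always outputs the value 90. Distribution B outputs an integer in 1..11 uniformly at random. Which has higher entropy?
B

A is deterministic, so H(A) = 0. B is uniform over 11 outcomes, so H(B) = log₂(11) = 3.459 bits. Any distribution with genuine randomness has higher entropy than a deterministic one.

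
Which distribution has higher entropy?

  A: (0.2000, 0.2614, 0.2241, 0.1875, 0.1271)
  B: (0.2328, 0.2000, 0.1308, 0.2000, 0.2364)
B

Both distributions are close to uniform, making this a harder comparison.

H(A) = 2.2849 bits
H(B) = 2.2940 bits

The distribution closer to uniform has higher entropy.
Answer: B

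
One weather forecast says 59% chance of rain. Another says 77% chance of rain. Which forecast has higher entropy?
59% forecast

Treat each forecast as a Bernoulli distribution. Binary entropy is maximized at p=0.5 and falls off symmetrically toward 0 or 1. The 59% forecast is closer to 50%, so it is more uncertain. H(59%) ≈ 0.977 bits, H(77%) ≈ 0.778 bits.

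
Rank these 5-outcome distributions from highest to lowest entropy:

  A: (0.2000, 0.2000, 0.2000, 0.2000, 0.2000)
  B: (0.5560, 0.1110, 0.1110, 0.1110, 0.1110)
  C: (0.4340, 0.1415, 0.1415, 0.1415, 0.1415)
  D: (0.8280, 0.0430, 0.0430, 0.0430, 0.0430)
A > C > B > D

Key insight: Entropy is maximized by uniform distributions and minimized by concentrated distributions.

Entropies:
  H(A) = 2.3219 bits
  H(B) = 1.8789 bits
  H(C) = 2.1194 bits
  H(D) = 1.0063 bits

Ranking: A > C > B > D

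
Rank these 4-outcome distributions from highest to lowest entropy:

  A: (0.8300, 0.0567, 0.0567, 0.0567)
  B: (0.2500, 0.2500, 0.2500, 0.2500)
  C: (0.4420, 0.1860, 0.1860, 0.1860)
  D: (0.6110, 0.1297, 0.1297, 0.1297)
B > C > D > A

Key insight: Entropy is maximized by uniform distributions and minimized by concentrated distributions.

Entropies:
  H(A) = 0.9271 bits
  H(B) = 2.0000 bits
  H(C) = 1.8747 bits
  H(D) = 1.5807 bits

Ranking: B > C > D > A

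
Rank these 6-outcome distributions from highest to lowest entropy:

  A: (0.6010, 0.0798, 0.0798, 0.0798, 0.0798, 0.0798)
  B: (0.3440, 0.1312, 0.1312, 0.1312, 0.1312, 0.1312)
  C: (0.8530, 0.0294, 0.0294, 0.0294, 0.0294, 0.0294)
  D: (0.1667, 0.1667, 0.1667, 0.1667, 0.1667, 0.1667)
D > B > A > C

Key insight: Entropy is maximized by uniform distributions and minimized by concentrated distributions.

Entropies:
  H(A) = 1.8968 bits
  H(B) = 2.4518 bits
  H(C) = 0.9436 bits
  H(D) = 2.5850 bits

Ranking: D > B > A > C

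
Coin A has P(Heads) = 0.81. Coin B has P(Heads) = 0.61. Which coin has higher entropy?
B

For binary distributions, entropy is maximized at p=0.5 and decreases as p moves toward 0 or 1.

H(A) = H(0.81) = 0.7015 bits
H(B) = H(0.61) = 0.9648 bits

Distribution B (p=0.61) is closer to uniform (p=0.5), so it has higher entropy.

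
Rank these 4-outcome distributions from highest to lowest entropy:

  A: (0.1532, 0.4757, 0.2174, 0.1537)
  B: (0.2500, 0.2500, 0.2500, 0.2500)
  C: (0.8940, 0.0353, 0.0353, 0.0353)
B > A > C

Key insight: Entropy is maximized by uniform distributions and minimized by concentrated distributions.

- Uniform distributions have maximum entropy log₂(4) = 2.0000 bits
- The more "peaked" or concentrated a distribution, the lower its entropy

Entropies:
  H(A) = 1.8184 bits
  H(B) = 2.0000 bits
  H(C) = 0.6557 bits

Ranking: B > A > C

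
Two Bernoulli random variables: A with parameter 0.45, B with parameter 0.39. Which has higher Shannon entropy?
A

For binary distributions, entropy is maximized at p=0.5 and decreases as p moves toward 0 or 1.

H(A) = H(0.45) = 0.9928 bits
H(B) = H(0.39) = 0.9648 bits

Distribution A (p=0.45) is closer to uniform (p=0.5), so it has higher entropy.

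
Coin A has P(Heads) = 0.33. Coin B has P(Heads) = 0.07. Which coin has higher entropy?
A

For binary distributions, entropy is maximized at p=0.5 and decreases as p moves toward 0 or 1.

H(A) = H(0.33) = 0.9149 bits
H(B) = H(0.07) = 0.3659 bits

Distribution A (p=0.33) is closer to uniform (p=0.5), so it has higher entropy.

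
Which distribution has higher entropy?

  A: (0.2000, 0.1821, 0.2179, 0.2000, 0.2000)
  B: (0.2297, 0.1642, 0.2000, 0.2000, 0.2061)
A

Both distributions are close to uniform, making this a harder comparison.

H(A) = 2.3196 bits
H(B) = 2.3139 bits

The distribution closer to uniform has higher entropy.
Answer: A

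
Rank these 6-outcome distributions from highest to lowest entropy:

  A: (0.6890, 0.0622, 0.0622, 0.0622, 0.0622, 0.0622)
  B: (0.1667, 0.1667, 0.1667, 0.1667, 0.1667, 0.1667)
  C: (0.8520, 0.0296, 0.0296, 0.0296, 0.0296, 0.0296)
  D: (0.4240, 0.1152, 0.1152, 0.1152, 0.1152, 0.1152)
B > D > A > C

Key insight: Entropy is maximized by uniform distributions and minimized by concentrated distributions.

Entropies:
  H(A) = 1.6164 bits
  H(B) = 2.5850 bits
  H(C) = 0.9485 bits
  H(D) = 2.3207 bits

Ranking: B > D > A > C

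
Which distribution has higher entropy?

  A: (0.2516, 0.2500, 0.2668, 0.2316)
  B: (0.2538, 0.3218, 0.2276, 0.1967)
A

Both distributions are close to uniform, making this a harder comparison.

H(A) = 1.9982 bits
H(B) = 1.9760 bits

The distribution closer to uniform has higher entropy.
Answer: A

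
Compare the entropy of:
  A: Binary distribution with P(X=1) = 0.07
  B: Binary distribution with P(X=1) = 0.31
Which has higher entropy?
B

For binary distributions, entropy is maximized at p=0.5 and decreases as p moves toward 0 or 1.

H(A) = H(0.07) = 0.3659 bits
H(B) = H(0.31) = 0.8932 bits

Distribution B (p=0.31) is closer to uniform (p=0.5), so it has higher entropy.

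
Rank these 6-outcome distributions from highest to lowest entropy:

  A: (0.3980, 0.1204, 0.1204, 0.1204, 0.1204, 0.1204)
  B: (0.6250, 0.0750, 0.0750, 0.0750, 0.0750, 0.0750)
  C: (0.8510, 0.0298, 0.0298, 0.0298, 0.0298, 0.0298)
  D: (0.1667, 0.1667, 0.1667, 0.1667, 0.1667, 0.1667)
D > A > B > C

Key insight: Entropy is maximized by uniform distributions and minimized by concentrated distributions.

Entropies:
  H(A) = 2.3676 bits
  H(B) = 1.8252 bits
  H(C) = 0.9533 bits
  H(D) = 2.5850 bits

Ranking: D > A > B > C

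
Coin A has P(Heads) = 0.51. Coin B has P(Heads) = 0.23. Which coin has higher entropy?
A

For binary distributions, entropy is maximized at p=0.5 and decreases as p moves toward 0 or 1.

H(A) = H(0.51) = 0.9997 bits
H(B) = H(0.23) = 0.7780 bits

Distribution A (p=0.51) is closer to uniform (p=0.5), so it has higher entropy.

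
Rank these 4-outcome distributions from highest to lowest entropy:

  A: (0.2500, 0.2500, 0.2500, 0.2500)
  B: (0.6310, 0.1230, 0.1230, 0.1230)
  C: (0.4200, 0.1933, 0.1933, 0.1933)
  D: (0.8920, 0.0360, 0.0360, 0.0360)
A > C > B > D

Key insight: Entropy is maximized by uniform distributions and minimized by concentrated distributions.

Entropies:
  H(A) = 2.0000 bits
  H(B) = 1.5348 bits
  H(C) = 1.9007 bits
  H(D) = 0.6650 bits

Ranking: A > C > B > D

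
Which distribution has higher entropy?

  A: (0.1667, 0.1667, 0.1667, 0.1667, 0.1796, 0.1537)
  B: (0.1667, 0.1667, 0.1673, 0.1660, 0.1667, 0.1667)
B

Both distributions are close to uniform, making this a harder comparison.

H(A) = 2.5835 bits
H(B) = 2.5850 bits

The distribution closer to uniform has higher entropy.
Answer: B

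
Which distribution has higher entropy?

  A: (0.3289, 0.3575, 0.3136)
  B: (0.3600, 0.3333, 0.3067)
A

Both distributions are close to uniform, making this a harder comparison.

H(A) = 1.5828 bits
H(B) = 1.5819 bits

The distribution closer to uniform has higher entropy.
Answer: A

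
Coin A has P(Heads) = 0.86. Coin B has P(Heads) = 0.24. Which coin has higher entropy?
B

For binary distributions, entropy is maximized at p=0.5 and decreases as p moves toward 0 or 1.

H(A) = H(0.86) = 0.5842 bits
H(B) = H(0.24) = 0.7950 bits

Distribution B (p=0.24) is closer to uniform (p=0.5), so it has higher entropy.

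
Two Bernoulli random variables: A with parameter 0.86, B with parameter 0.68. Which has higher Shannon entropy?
B

For binary distributions, entropy is maximized at p=0.5 and decreases as p moves toward 0 or 1.

H(A) = H(0.86) = 0.5842 bits
H(B) = H(0.68) = 0.9044 bits

Distribution B (p=0.68) is closer to uniform (p=0.5), so it has higher entropy.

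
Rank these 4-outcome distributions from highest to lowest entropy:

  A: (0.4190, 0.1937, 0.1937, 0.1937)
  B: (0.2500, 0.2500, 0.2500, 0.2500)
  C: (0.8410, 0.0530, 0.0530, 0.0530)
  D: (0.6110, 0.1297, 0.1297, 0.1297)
B > A > D > C

Key insight: Entropy is maximized by uniform distributions and minimized by concentrated distributions.

Entropies:
  H(A) = 1.9018 bits
  H(B) = 2.0000 bits
  H(C) = 0.8839 bits
  H(D) = 1.5807 bits

Ranking: B > A > D > C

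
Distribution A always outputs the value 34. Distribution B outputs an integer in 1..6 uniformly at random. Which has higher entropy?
B

A is deterministic, so H(A) = 0. B is uniform over 6 outcomes, so H(B) = log₂(6) = 2.585 bits. Any distribution with genuine randomness has higher entropy than a deterministic one.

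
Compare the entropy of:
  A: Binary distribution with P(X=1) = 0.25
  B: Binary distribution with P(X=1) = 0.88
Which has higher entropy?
A

For binary distributions, entropy is maximized at p=0.5 and decreases as p moves toward 0 or 1.

H(A) = H(0.25) = 0.8113 bits
H(B) = H(0.88) = 0.5294 bits

Distribution A (p=0.25) is closer to uniform (p=0.5), so it has higher entropy.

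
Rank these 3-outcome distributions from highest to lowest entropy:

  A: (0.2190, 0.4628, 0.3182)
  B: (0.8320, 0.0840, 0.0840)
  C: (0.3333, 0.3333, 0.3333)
C > A > B

Key insight: Entropy is maximized by uniform distributions and minimized by concentrated distributions.

- Uniform distributions have maximum entropy log₂(3) = 1.5850 bits
- The more "peaked" or concentrated a distribution, the lower its entropy

Entropies:
  H(A) = 1.5199 bits
  H(B) = 0.8211 bits
  H(C) = 1.5850 bits

Ranking: C > A > B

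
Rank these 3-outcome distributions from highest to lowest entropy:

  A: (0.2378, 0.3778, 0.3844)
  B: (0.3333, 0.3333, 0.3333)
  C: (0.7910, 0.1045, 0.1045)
B > A > C

Key insight: Entropy is maximized by uniform distributions and minimized by concentrated distributions.

- Uniform distributions have maximum entropy log₂(3) = 1.5850 bits
- The more "peaked" or concentrated a distribution, the lower its entropy

Entropies:
  H(A) = 1.5535 bits
  H(B) = 1.5850 bits
  H(C) = 0.9486 bits

Ranking: B > A > C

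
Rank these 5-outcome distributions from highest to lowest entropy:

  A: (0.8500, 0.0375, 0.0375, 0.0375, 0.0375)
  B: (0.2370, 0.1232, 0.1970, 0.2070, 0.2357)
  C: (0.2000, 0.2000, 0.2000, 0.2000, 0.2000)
C > B > A

Key insight: Entropy is maximized by uniform distributions and minimized by concentrated distributions.

- Uniform distributions have maximum entropy log₂(5) = 2.3219 bits
- The more "peaked" or concentrated a distribution, the lower its entropy

Entropies:
  H(A) = 0.9098 bits
  H(B) = 2.2881 bits
  H(C) = 2.3219 bits

Ranking: C > B > A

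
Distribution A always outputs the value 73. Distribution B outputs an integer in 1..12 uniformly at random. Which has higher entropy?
B

A is deterministic, so H(A) = 0. B is uniform over 12 outcomes, so H(B) = log₂(12) = 3.585 bits. Any distribution with genuine randomness has higher entropy than a deterministic one.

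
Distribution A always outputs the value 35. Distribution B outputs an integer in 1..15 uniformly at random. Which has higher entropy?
B

A is deterministic, so H(A) = 0. B is uniform over 15 outcomes, so H(B) = log₂(15) = 3.907 bits. Any distribution with genuine randomness has higher entropy than a deterministic one.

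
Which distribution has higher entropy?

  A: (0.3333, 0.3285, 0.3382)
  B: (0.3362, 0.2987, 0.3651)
A

Both distributions are close to uniform, making this a harder comparison.

H(A) = 1.5849 bits
H(B) = 1.5801 bits

The distribution closer to uniform has higher entropy.
Answer: A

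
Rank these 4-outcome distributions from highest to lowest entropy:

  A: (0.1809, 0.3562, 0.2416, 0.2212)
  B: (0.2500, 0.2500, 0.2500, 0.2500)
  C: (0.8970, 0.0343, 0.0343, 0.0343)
B > A > C

Key insight: Entropy is maximized by uniform distributions and minimized by concentrated distributions.

- Uniform distributions have maximum entropy log₂(4) = 2.0000 bits
- The more "peaked" or concentrated a distribution, the lower its entropy

Entropies:
  H(A) = 1.9533 bits
  H(B) = 2.0000 bits
  H(C) = 0.6417 bits

Ranking: B > A > C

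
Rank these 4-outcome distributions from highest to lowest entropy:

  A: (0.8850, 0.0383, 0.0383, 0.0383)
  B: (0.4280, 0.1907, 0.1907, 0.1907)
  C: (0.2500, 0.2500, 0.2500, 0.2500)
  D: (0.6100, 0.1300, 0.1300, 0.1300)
C > B > D > A

Key insight: Entropy is maximized by uniform distributions and minimized by concentrated distributions.

Entropies:
  H(A) = 0.6971 bits
  H(B) = 1.8916 bits
  H(C) = 2.0000 bits
  H(D) = 1.5829 bits

Ranking: C > B > D > A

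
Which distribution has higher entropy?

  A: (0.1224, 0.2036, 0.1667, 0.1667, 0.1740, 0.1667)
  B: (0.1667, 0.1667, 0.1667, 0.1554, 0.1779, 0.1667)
B

Both distributions are close to uniform, making this a harder comparison.

H(A) = 2.5699 bits
H(B) = 2.5839 bits

The distribution closer to uniform has higher entropy.
Answer: B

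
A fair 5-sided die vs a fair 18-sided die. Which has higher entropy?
18-sided die

Both are uniform distributions; for uniform over n outcomes, H = log₂(n). H(5-sided) = log₂(5) = 2.322 bits and H(18-sided) = log₂(18) = 4.170 bits. More outcomes in a uniform distribution means higher entropy.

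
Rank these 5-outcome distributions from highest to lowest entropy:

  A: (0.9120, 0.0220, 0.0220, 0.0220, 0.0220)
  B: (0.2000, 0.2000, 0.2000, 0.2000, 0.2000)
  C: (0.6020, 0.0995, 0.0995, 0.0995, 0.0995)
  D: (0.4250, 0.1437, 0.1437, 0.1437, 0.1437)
B > D > C > A

Key insight: Entropy is maximized by uniform distributions and minimized by concentrated distributions.

Entropies:
  H(A) = 0.6058 bits
  H(B) = 2.3219 bits
  H(C) = 1.7658 bits
  H(D) = 2.1337 bits

Ranking: B > D > C > A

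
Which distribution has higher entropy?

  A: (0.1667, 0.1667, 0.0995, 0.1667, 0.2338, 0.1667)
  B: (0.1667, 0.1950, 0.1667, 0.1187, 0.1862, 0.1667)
B

Both distributions are close to uniform, making this a harder comparison.

H(A) = 2.5448 bits
H(B) = 2.5690 bits

The distribution closer to uniform has higher entropy.
Answer: B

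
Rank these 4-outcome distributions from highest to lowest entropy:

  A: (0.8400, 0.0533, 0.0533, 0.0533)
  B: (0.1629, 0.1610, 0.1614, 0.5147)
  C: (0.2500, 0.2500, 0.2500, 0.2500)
C > B > A

Key insight: Entropy is maximized by uniform distributions and minimized by concentrated distributions.

- Uniform distributions have maximum entropy log₂(4) = 2.0000 bits
- The more "peaked" or concentrated a distribution, the lower its entropy

Entropies:
  H(A) = 0.8879 bits
  H(B) = 1.7685 bits
  H(C) = 2.0000 bits

Ranking: C > B > A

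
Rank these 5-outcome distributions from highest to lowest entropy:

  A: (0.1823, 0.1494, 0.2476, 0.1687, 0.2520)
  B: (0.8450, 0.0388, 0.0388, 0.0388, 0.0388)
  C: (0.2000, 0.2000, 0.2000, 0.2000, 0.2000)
C > A > B

Key insight: Entropy is maximized by uniform distributions and minimized by concentrated distributions.

- Uniform distributions have maximum entropy log₂(5) = 2.3219 bits
- The more "peaked" or concentrated a distribution, the lower its entropy

Entropies:
  H(A) = 2.2903 bits
  H(B) = 0.9322 bits
  H(C) = 2.3219 bits

Ranking: C > A > B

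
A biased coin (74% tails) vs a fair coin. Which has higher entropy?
Fair coin

The fair coin is uniform (p=0.5), maximizing binary entropy at 1 bit. The biased coin has H(0.74) ≈ 0.827 bits — its outcome is more predictable, so its entropy is lower.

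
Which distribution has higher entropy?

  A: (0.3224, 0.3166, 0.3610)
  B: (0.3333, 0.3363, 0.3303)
B

Both distributions are close to uniform, making this a harder comparison.

H(A) = 1.5825 bits
H(B) = 1.5849 bits

The distribution closer to uniform has higher entropy.
Answer: B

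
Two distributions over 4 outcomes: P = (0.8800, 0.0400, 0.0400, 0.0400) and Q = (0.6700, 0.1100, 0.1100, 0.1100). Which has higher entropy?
Q

P is highly concentrated on one outcome (88%), making it nearly deterministic. Q spreads its mass more evenly (max 67%). The more spread-out distribution has higher entropy: H(P) ≈ 0.720 bits, H(Q) ≈ 1.438 bits.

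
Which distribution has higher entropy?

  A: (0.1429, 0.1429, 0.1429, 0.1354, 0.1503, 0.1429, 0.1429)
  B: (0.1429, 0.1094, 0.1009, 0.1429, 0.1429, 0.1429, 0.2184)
A

Both distributions are close to uniform, making this a harder comparison.

H(A) = 2.8068 bits
H(B) = 2.7665 bits

The distribution closer to uniform has higher entropy.
Answer: A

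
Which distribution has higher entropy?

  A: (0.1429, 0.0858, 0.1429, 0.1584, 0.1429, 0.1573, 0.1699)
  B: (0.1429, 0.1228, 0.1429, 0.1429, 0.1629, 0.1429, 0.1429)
B

Both distributions are close to uniform, making this a harder comparison.

H(A) = 2.7824 bits
H(B) = 2.8033 bits

The distribution closer to uniform has higher entropy.
Answer: B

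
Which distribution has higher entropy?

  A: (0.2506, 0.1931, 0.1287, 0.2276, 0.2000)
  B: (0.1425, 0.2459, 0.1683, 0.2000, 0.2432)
B

Both distributions are close to uniform, making this a harder comparison.

H(A) = 2.2896 bits
H(B) = 2.2914 bits

The distribution closer to uniform has higher entropy.
Answer: B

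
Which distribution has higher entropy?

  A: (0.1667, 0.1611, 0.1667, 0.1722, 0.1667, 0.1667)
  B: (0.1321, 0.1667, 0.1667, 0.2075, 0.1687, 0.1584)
A

Both distributions are close to uniform, making this a harder comparison.

H(A) = 2.5847 bits
H(B) = 2.5724 bits

The distribution closer to uniform has higher entropy.
Answer: A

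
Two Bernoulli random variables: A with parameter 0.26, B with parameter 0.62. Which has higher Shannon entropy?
B

For binary distributions, entropy is maximized at p=0.5 and decreases as p moves toward 0 or 1.

H(A) = H(0.26) = 0.8267 bits
H(B) = H(0.62) = 0.9580 bits

Distribution B (p=0.62) is closer to uniform (p=0.5), so it has higher entropy.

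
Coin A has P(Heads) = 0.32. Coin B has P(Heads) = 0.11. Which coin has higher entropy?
A

For binary distributions, entropy is maximized at p=0.5 and decreases as p moves toward 0 or 1.

H(A) = H(0.32) = 0.9044 bits
H(B) = H(0.11) = 0.4999 bits

Distribution A (p=0.32) is closer to uniform (p=0.5), so it has higher entropy.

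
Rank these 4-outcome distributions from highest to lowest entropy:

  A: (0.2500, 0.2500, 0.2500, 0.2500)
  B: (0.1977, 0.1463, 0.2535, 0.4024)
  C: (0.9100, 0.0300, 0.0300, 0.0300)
A > B > C

Key insight: Entropy is maximized by uniform distributions and minimized by concentrated distributions.

- Uniform distributions have maximum entropy log₂(4) = 2.0000 bits
- The more "peaked" or concentrated a distribution, the lower its entropy

Entropies:
  H(A) = 2.0000 bits
  H(B) = 1.8985 bits
  H(C) = 0.5791 bits

Ranking: A > B > C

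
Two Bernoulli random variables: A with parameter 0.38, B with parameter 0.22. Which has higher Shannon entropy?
A

For binary distributions, entropy is maximized at p=0.5 and decreases as p moves toward 0 or 1.

H(A) = H(0.38) = 0.9580 bits
H(B) = H(0.22) = 0.7602 bits

Distribution A (p=0.38) is closer to uniform (p=0.5), so it has higher entropy.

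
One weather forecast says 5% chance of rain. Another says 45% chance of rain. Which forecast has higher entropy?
45% forecast

Treat each forecast as a Bernoulli distribution. Binary entropy is maximized at p=0.5 and falls off symmetrically toward 0 or 1. The 45% forecast is closer to 50%, so it is more uncertain. H(5%) ≈ 0.286 bits, H(45%) ≈ 0.993 bits.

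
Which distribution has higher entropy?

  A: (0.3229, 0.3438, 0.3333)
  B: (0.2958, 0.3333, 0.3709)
A

Both distributions are close to uniform, making this a harder comparison.

H(A) = 1.5845 bits
H(B) = 1.5789 bits

The distribution closer to uniform has higher entropy.
Answer: A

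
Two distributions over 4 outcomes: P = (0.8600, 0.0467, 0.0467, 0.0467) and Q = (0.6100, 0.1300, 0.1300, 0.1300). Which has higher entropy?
Q

P is highly concentrated on one outcome (86%), making it nearly deterministic. Q spreads its mass more evenly (max 61%). The more spread-out distribution has higher entropy: H(P) ≈ 0.806 bits, H(Q) ≈ 1.583 bits.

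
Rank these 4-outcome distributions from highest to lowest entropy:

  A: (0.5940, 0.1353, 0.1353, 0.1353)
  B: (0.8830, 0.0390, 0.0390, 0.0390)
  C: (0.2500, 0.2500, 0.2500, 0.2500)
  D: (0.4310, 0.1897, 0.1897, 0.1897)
C > D > A > B

Key insight: Entropy is maximized by uniform distributions and minimized by concentrated distributions.

Entropies:
  H(A) = 1.6178 bits
  H(B) = 0.7061 bits
  H(C) = 2.0000 bits
  H(D) = 1.8881 bits

Ranking: C > D > A > B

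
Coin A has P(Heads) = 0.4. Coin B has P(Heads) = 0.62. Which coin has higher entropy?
A

For binary distributions, entropy is maximized at p=0.5 and decreases as p moves toward 0 or 1.

H(A) = H(0.4) = 0.9710 bits
H(B) = H(0.62) = 0.9580 bits

Distribution A (p=0.4) is closer to uniform (p=0.5), so it has higher entropy.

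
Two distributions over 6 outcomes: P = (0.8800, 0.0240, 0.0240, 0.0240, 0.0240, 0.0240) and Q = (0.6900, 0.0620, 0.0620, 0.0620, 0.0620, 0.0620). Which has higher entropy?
Q

P is highly concentrated on one outcome (88%), making it nearly deterministic. Q spreads its mass more evenly (max 69%). The more spread-out distribution has higher entropy: H(P) ≈ 0.808 bits, H(Q) ≈ 1.613 bits.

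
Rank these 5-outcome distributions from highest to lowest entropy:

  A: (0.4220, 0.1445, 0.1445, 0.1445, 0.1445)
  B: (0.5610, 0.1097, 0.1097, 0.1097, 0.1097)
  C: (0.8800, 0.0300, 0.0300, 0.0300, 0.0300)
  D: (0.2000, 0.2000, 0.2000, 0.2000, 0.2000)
D > A > B > C

Key insight: Entropy is maximized by uniform distributions and minimized by concentrated distributions.

Entropies:
  H(A) = 2.1384 bits
  H(B) = 1.8672 bits
  H(C) = 0.7694 bits
  H(D) = 2.3219 bits

Ranking: D > A > B > C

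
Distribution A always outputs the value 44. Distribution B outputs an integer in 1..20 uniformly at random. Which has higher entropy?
B

A is deterministic, so H(A) = 0. B is uniform over 20 outcomes, so H(B) = log₂(20) = 4.322 bits. Any distribution with genuine randomness has higher entropy than a deterministic one.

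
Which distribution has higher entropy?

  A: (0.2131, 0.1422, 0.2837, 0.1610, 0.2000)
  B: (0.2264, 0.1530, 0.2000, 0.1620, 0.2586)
B

Both distributions are close to uniform, making this a harder comparison.

H(A) = 2.2797 bits
H(B) = 2.2939 bits

The distribution closer to uniform has higher entropy.
Answer: B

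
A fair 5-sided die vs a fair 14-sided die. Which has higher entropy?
14-sided die

Both are uniform distributions; for uniform over n outcomes, H = log₂(n). H(5-sided) = log₂(5) = 2.322 bits and H(14-sided) = log₂(14) = 3.807 bits. More outcomes in a uniform distribution means higher entropy.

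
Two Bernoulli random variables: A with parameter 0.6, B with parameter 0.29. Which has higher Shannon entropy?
A

For binary distributions, entropy is maximized at p=0.5 and decreases as p moves toward 0 or 1.

H(A) = H(0.6) = 0.9710 bits
H(B) = H(0.29) = 0.8687 bits

Distribution A (p=0.6) is closer to uniform (p=0.5), so it has higher entropy.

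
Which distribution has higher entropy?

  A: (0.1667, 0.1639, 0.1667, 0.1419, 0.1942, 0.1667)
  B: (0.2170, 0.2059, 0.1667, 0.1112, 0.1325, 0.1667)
A

Both distributions are close to uniform, making this a harder comparison.

H(A) = 2.5790 bits
H(B) = 2.5482 bits

The distribution closer to uniform has higher entropy.
Answer: A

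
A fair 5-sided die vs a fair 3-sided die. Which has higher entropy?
5-sided die

Both are uniform distributions; for uniform over n outcomes, H = log₂(n). H(5-sided) = log₂(5) = 2.322 bits and H(3-sided) = log₂(3) = 1.585 bits. More outcomes in a uniform distribution means higher entropy.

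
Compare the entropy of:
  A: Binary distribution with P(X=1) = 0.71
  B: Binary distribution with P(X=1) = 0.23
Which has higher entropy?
A

For binary distributions, entropy is maximized at p=0.5 and decreases as p moves toward 0 or 1.

H(A) = H(0.71) = 0.8687 bits
H(B) = H(0.23) = 0.7780 bits

Distribution A (p=0.71) is closer to uniform (p=0.5), so it has higher entropy.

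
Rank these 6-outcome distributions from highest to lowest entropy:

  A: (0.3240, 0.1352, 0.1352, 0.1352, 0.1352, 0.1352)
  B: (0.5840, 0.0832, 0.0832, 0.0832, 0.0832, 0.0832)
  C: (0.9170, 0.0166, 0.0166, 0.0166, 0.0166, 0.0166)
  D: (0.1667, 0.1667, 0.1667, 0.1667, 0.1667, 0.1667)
D > A > B > C

Key insight: Entropy is maximized by uniform distributions and minimized by concentrated distributions.

Entropies:
  H(A) = 2.4783 bits
  H(B) = 1.9455 bits
  H(C) = 0.6054 bits
  H(D) = 2.5850 bits

Ranking: D > A > B > C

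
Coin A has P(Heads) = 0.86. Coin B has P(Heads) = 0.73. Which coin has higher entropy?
B

For binary distributions, entropy is maximized at p=0.5 and decreases as p moves toward 0 or 1.

H(A) = H(0.86) = 0.5842 bits
H(B) = H(0.73) = 0.8415 bits

Distribution B (p=0.73) is closer to uniform (p=0.5), so it has higher entropy.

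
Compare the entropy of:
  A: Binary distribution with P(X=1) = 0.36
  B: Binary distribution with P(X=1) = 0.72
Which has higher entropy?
A

For binary distributions, entropy is maximized at p=0.5 and decreases as p moves toward 0 or 1.

H(A) = H(0.36) = 0.9427 bits
H(B) = H(0.72) = 0.8555 bits

Distribution A (p=0.36) is closer to uniform (p=0.5), so it has higher entropy.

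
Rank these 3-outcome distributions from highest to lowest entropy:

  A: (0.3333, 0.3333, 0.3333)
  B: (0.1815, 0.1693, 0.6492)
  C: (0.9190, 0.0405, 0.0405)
A > B > C

Key insight: Entropy is maximized by uniform distributions and minimized by concentrated distributions.

- Uniform distributions have maximum entropy log₂(3) = 1.5850 bits
- The more "peaked" or concentrated a distribution, the lower its entropy

Entropies:
  H(A) = 1.5850 bits
  H(B) = 1.2852 bits
  H(C) = 0.4867 bits

Ranking: A > B > C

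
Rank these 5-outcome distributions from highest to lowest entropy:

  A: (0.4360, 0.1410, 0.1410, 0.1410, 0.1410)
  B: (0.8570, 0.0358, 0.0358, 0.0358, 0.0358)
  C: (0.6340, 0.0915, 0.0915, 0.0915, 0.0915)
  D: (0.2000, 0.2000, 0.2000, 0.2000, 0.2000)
D > A > C > B

Key insight: Entropy is maximized by uniform distributions and minimized by concentrated distributions.

Entropies:
  H(A) = 2.1161 bits
  H(B) = 0.8780 bits
  H(C) = 1.6796 bits
  H(D) = 2.3219 bits

Ranking: D > A > C > B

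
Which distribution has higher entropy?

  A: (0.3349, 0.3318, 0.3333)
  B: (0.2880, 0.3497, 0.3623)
A

Both distributions are close to uniform, making this a harder comparison.

H(A) = 1.5850 bits
H(B) = 1.5780 bits

The distribution closer to uniform has higher entropy.
Answer: A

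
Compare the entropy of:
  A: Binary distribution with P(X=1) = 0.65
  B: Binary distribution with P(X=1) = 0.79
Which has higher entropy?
A

For binary distributions, entropy is maximized at p=0.5 and decreases as p moves toward 0 or 1.

H(A) = H(0.65) = 0.9341 bits
H(B) = H(0.79) = 0.7415 bits

Distribution A (p=0.65) is closer to uniform (p=0.5), so it has higher entropy.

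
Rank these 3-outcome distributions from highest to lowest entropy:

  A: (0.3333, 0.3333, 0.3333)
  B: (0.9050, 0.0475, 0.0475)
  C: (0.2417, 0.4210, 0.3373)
A > C > B

Key insight: Entropy is maximized by uniform distributions and minimized by concentrated distributions.

- Uniform distributions have maximum entropy log₂(3) = 1.5850 bits
- The more "peaked" or concentrated a distribution, the lower its entropy

Entropies:
  H(A) = 1.5850 bits
  H(B) = 0.5479 bits
  H(C) = 1.5495 bits

Ranking: A > C > B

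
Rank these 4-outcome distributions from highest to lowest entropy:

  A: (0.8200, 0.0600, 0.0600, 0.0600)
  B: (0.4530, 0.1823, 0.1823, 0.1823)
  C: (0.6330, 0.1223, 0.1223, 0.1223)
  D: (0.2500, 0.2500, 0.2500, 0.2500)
D > B > C > A

Key insight: Entropy is maximized by uniform distributions and minimized by concentrated distributions.

Entropies:
  H(A) = 0.9654 bits
  H(B) = 1.8606 bits
  H(C) = 1.5300 bits
  H(D) = 2.0000 bits

Ranking: D > B > C > A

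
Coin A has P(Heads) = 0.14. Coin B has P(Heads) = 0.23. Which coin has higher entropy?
B

For binary distributions, entropy is maximized at p=0.5 and decreases as p moves toward 0 or 1.

H(A) = H(0.14) = 0.5842 bits
H(B) = H(0.23) = 0.7780 bits

Distribution B (p=0.23) is closer to uniform (p=0.5), so it has higher entropy.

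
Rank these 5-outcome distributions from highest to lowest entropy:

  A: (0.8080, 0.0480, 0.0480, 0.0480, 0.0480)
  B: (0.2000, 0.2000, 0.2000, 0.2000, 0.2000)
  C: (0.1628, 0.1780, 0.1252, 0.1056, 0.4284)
B > C > A

Key insight: Entropy is maximized by uniform distributions and minimized by concentrated distributions.

- Uniform distributions have maximum entropy log₂(5) = 2.3219 bits
- The more "peaked" or concentrated a distribution, the lower its entropy

Entropies:
  H(A) = 1.0896 bits
  H(B) = 2.3219 bits
  H(C) = 2.1113 bits

Ranking: B > C > A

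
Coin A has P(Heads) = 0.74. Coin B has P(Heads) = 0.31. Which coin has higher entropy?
B

For binary distributions, entropy is maximized at p=0.5 and decreases as p moves toward 0 or 1.

H(A) = H(0.74) = 0.8267 bits
H(B) = H(0.31) = 0.8932 bits

Distribution B (p=0.31) is closer to uniform (p=0.5), so it has higher entropy.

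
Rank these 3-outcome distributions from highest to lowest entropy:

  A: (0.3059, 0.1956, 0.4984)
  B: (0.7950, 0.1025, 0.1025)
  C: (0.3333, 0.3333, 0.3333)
C > A > B

Key insight: Entropy is maximized by uniform distributions and minimized by concentrated distributions.

- Uniform distributions have maximum entropy log₂(3) = 1.5850 bits
- The more "peaked" or concentrated a distribution, the lower its entropy

Entropies:
  H(A) = 1.4839 bits
  H(B) = 0.9368 bits
  H(C) = 1.5850 bits

Ranking: C > A > B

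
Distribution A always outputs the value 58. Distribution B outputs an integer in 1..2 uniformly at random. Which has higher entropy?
B

A is deterministic, so H(A) = 0. B is uniform over 2 outcomes, so H(B) = log₂(2) = 1.000 bits. Any distribution with genuine randomness has higher entropy than a deterministic one.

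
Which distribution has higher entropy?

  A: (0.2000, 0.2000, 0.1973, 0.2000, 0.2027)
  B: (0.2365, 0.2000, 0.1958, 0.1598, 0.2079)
A

Both distributions are close to uniform, making this a harder comparison.

H(A) = 2.3219 bits
H(B) = 2.3108 bits

The distribution closer to uniform has higher entropy.
Answer: A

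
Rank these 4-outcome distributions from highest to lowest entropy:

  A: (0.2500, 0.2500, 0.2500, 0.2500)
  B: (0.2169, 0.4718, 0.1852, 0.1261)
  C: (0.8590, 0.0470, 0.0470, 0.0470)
A > B > C

Key insight: Entropy is maximized by uniform distributions and minimized by concentrated distributions.

- Uniform distributions have maximum entropy log₂(4) = 2.0000 bits
- The more "peaked" or concentrated a distribution, the lower its entropy

Entropies:
  H(A) = 2.0000 bits
  H(B) = 1.8169 bits
  H(C) = 0.8103 bits

Ranking: A > B > C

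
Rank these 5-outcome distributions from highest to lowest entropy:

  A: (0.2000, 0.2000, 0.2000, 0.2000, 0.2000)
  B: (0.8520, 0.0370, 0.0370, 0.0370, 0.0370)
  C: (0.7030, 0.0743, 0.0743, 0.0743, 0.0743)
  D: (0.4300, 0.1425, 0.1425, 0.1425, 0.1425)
A > D > C > B

Key insight: Entropy is maximized by uniform distributions and minimized by concentrated distributions.

Entropies:
  H(A) = 2.3219 bits
  H(B) = 0.9008 bits
  H(C) = 1.4716 bits
  H(D) = 2.1258 bits

Ranking: A > D > C > B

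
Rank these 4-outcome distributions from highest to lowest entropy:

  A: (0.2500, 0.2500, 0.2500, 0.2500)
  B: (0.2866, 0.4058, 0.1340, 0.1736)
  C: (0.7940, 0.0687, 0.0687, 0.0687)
A > B > C

Key insight: Entropy is maximized by uniform distributions and minimized by concentrated distributions.

- Uniform distributions have maximum entropy log₂(4) = 2.0000 bits
- The more "peaked" or concentrated a distribution, the lower its entropy

Entropies:
  H(A) = 2.0000 bits
  H(B) = 1.8717 bits
  H(C) = 1.0603 bits

Ranking: A > B > C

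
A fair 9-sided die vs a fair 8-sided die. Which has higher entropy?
9-sided die

Both are uniform distributions; for uniform over n outcomes, H = log₂(n). H(9-sided) = log₂(9) = 3.170 bits and H(8-sided) = log₂(8) = 3.000 bits. More outcomes in a uniform distribution means higher entropy.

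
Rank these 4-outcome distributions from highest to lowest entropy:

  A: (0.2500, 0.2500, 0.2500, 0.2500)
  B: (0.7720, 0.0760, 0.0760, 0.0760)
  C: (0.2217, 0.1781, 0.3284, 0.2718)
A > C > B

Key insight: Entropy is maximized by uniform distributions and minimized by concentrated distributions.

- Uniform distributions have maximum entropy log₂(4) = 2.0000 bits
- The more "peaked" or concentrated a distribution, the lower its entropy

Entropies:
  H(A) = 2.0000 bits
  H(B) = 1.1359 bits
  H(C) = 1.9636 bits

Ranking: A > C > B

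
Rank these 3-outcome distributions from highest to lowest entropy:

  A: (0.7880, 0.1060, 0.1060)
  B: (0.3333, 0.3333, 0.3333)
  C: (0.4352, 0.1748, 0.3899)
B > C > A

Key insight: Entropy is maximized by uniform distributions and minimized by concentrated distributions.

- Uniform distributions have maximum entropy log₂(3) = 1.5850 bits
- The more "peaked" or concentrated a distribution, the lower its entropy

Entropies:
  H(A) = 0.9573 bits
  H(B) = 1.5850 bits
  H(C) = 1.4920 bits

Ranking: B > C > A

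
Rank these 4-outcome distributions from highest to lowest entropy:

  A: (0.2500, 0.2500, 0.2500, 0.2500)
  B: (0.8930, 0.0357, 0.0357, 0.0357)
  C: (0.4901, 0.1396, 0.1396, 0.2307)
A > C > B

Key insight: Entropy is maximized by uniform distributions and minimized by concentrated distributions.

- Uniform distributions have maximum entropy log₂(4) = 2.0000 bits
- The more "peaked" or concentrated a distribution, the lower its entropy

Entropies:
  H(A) = 2.0000 bits
  H(B) = 0.6604 bits
  H(C) = 1.7854 bits

Ranking: A > C > B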